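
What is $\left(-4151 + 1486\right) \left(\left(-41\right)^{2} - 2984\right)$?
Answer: $3472495$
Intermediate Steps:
$\left(-4151 + 1486\right) \left(\left(-41\right)^{2} - 2984\right) = - 2665 \left(1681 - 2984\right) = \left(-2665\right) \left(-1303\right) = 3472495$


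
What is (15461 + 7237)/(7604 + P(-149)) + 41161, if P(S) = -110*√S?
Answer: 204528697489/4968643 + 208065*I*√149/4968643 ≈ 41164.0 + 0.51116*I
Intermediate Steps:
(15461 + 7237)/(7604 + P(-149)) + 41161 = (15461 + 7237)/(7604 - 110*I*√149) + 41161 = 22698/(7604 - 110*I*√149) + 41161 = 41161 + 22698/(7604 - 110*I*√149)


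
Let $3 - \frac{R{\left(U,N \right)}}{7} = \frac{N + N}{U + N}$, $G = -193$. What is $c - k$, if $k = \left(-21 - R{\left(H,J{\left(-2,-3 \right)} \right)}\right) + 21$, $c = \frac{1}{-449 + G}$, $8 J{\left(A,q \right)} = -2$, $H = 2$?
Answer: $\frac{14765}{642} \approx 22.998$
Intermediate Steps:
$J{\left(A,q \right)} = - \frac{1}{4}$ ($J{\left(A,q \right)} = \frac{1}{8} \left(-2\right) = - \frac{1}{4}$)
$R{\left(U,N \right)} = 21 - \frac{14 N}{N + U}$ ($R{\left(U,N \right)} = 21 - 7 \frac{N + N}{U + N} = 21 - 7 \frac{2 N}{N + U} = 21 - \frac{14 N}{N + U}$)
$c = - \frac{1}{642}$ ($c = \frac{1}{-449 - 193} = \frac{1}{-642} = - \frac{1}{642} \approx -0.0015576$)
$k = -23$ ($k = \left(-21 - \frac{7 \left(- \frac{1}{4} + 3 \cdot 2\right)}{- \frac{1}{4} + 2}\right) + 21 = \left(-21 - \frac{7 \left(- \frac{1}{4} + 6\right)}{\frac{7}{4}}\right) + 21 = \left(-21 - 7 \cdot \frac{4}{7} \cdot \frac{23}{4}\right) + 21 = \left(-21 - 23\right) + 21 = -44 + 21 = -23$)
$c - k = - \frac{1}{642} - -23 = - \frac{1}{642} + 23 = \frac{14765}{642}$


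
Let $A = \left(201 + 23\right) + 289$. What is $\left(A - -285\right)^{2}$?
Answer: $636804$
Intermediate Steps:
$A = 513$ ($A = 224 + 289 = 513$)
$\left(A - -285\right)^{2} = \left(513 - -285\right)^{2} = \left(513 + 285\right)^{2} = 798^{2} = 636804$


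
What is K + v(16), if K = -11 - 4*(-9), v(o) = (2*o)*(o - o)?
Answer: 25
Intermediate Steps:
v(o) = 0 (v(o) = (2*o)*0 = 0)
K = 25 (K = -11 + 36 = 25)
K + v(16) = 25 + 0 = 25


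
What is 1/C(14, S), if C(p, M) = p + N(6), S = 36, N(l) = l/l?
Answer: 1/15 ≈ 0.066667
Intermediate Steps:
N(l) = 1
C(p, M) = 1 + p (C(p, M) = p + 1 = 1 + p)
1/C(14, S) = 1/(1 + 14) = 1/15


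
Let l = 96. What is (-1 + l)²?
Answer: 9025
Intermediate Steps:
(-1 + l)² = (-1 + 96)² = 95² = 9025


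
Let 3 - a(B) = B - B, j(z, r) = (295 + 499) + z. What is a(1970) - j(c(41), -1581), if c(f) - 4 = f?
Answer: -836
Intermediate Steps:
c(f) = 4 + f
j(z, r) = 794 + z
a(B) = 3 (a(B) = 3 - (B - B) = 3 - 1*0 = 3 + 0 = 3)
a(1970) - j(c(41), -1581) = 3 - (794 + (4 + 41)) = 3 - (794 + 45) = 3 - 1*839 = 3 - 839 = -836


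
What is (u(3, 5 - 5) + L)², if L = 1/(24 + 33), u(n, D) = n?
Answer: 29584/3249 ≈ 9.1056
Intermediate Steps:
L = 1/57 ≈ 0.017544
(u(3, 5 - 5) + L)² = (3 + 1/57)² = (172/57)² = 29584/3249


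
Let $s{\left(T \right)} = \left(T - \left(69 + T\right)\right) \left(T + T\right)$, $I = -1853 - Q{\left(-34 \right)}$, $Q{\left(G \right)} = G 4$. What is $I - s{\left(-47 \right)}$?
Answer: $-8203$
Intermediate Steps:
$Q{\left(G \right)} = 4 G$
$I = -1717$ ($I = -1853 - 4 \left(-34\right) = -1853 - -136 = -1853 + 136 = -1717$)
$s{\left(T \right)} = - 138 T$ ($s{\left(T \right)} = - 69 \cdot 2 T = - 138 T$)
$I - s{\left(-47 \right)} = -1717 - \left(-138\right) \left(-47\right) = -1717 - 6486 = -8203$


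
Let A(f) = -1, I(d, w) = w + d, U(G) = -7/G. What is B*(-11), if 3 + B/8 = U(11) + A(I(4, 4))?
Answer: 408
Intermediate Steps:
I(d, w) = d + w
B = -408/11 (B = -24 + 8*(-7/11 - 1) = -24 + 8*(-18/11) = -24 - 144/11 = -408/11 ≈ -37.091)
B*(-11) = -408/11*(-11) = 408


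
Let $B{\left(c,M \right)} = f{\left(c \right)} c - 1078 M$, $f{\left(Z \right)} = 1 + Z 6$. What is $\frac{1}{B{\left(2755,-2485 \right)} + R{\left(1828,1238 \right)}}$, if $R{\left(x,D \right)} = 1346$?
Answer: $\frac{1}{48223081} \approx 2.0737 \cdot 10^{-8}$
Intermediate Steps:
$f{\left(Z \right)} = 1 + 6 Z$
$B{\left(c,M \right)} = - 1078 M + c \left(1 + 6 c\right)$ ($B{\left(c,M \right)} = \left(1 + 6 c\right) c - 1078 M = c \left(1 + 6 c\right) - 1078 M = - 1078 M + c \left(1 + 6 c\right)$)
$\frac{1}{B{\left(2755,-2485 \right)} + R{\left(1828,1238 \right)}} = \frac{1}{\left(\left(-1078\right) \left(-2485\right) + 2755 \left(1 + 6 \cdot 2755\right)\right) + 1346} = \frac{1}{\left(2678830 + 2755 \left(1 + 16530\right)\right) + 1346} = \frac{1}{\left(2678830 + 2755 \cdot 16531\right) + 1346} = \frac{1}{\left(2678830 + 45542905\right) + 1346} = \frac{1}{48221735 + 1346} = \frac{1}{48223081}$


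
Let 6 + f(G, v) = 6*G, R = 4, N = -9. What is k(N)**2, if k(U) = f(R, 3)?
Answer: 324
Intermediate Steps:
f(G, v) = -6 + 6*G
k(U) = 18 (k(U) = -6 + 6*4 = -6 + 24 = 18)
k(N)**2 = 18**2 = 324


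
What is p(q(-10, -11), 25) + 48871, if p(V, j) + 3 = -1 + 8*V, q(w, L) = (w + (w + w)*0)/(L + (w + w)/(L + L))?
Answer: 5425117/111 ≈ 48875.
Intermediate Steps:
q(w, L) = w/(L + w/L) (q(w, L) = (w + (2*w)*0)/(L + (2*w)/((2*L))) = (w + 0)/(L + (2*w)*(1/(2*L))) = w/(L + w/L))
p(V, j) = -4 + 8*V (p(V, j) = -3 + (-1 + 8*V) = -4 + 8*V)
p(q(-10, -11), 25) + 48871 = (-4 + 8*(-11*(-10)/(-10 + (-11)**2))) + 48871 = (-4 + 8*(-11*(-10)/(-10 + 121))) + 48871 = (-4 + 8*(-11*(-10)/111)) + 48871 = (-4 + 8*(-11*(-10)*1/111)) + 48871 = (-4 + 8*(110/111)) + 48871 = (-4 + 880/111) + 48871 = 436/111 + 48871 = 5425117/111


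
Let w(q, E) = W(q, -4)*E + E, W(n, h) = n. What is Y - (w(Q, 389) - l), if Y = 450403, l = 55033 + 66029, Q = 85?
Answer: 538011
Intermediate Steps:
w(q, E) = E + E*q (w(q, E) = q*E + E = E*q + E = E + E*q)
l = 121062
Y - (w(Q, 389) - l) = 450403 - (389*(1 + 85) - 1*121062) = 450403 - (389*86 - 121062) = 450403 - (33454 - 121062) = 450403 - 1*(-87608) = 450403 + 87608 = 538011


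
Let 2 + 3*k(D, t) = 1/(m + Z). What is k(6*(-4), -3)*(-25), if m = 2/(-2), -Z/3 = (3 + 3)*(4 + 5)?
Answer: 2725/163 ≈ 16.718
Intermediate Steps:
Z = -162 (Z = -3*(3 + 3)*(4 + 5) = -18*9 = -3*54 = -162)
m = -1 (m = 2*(-1/2) = -1)
k(D, t) = -109/163 (k(D, t) = -2/3 + 1/(3*(-1 - 162)) = -2/3 + (1/3)/(-163) = -2/3 + (1/3)*(-1/163) = -2/3 - 1/489 = -109/163)
k(6*(-4), -3)*(-25) = -109/163*(-25) = 2725/163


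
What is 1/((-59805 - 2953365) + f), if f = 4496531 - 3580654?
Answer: -1/2097293 ≈ -4.7681e-7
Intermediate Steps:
f = 915877
1/((-59805 - 2953365) + f) = 1/((-59805 - 2953365) + 915877) = 1/(-3013170 + 915877) = 1/(-2097293) = -1/2097293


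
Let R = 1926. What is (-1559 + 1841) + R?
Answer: 2208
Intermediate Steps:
(-1559 + 1841) + R = (-1559 + 1841) + 1926 = 282 + 1926 = 2208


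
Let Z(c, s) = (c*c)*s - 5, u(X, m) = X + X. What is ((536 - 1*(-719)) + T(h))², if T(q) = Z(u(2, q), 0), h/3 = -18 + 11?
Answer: 1562500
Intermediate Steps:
h = -21 (h = 3*(-18 + 11) = 3*(-7) = -21)
u(X, m) = 2*X
Z(c, s) = -5 + s*c² (Z(c, s) = c²*s - 5 = s*c² - 5 = -5 + s*c²)
T(q) = -5 (T(q) = -5 + 0*(2*2)² = -5 + 0*4² = -5 + 0*16 = -5 + 0 = -5)
((536 - 1*(-719)) + T(h))² = ((536 - 1*(-719)) - 5)² = ((536 + 719) - 5)² = (1255 - 5)² = 1250² = 1562500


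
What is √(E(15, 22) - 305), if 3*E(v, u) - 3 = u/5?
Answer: I*√68070/15 ≈ 17.393*I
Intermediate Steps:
E(v, u) = 1 + u/15 (E(v, u) = 1 + (u/5)/3 = 1 + u/15)
√(E(15, 22) - 305) = √((1 + (1/15)*22) - 305) = √((1 + 22/15) - 305) = √(37/15 - 305) = √(-4538/15) = I*√68070/15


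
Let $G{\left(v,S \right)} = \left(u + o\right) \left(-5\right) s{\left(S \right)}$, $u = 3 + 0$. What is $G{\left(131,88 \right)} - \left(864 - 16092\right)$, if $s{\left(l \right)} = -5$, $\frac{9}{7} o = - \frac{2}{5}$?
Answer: $\frac{137657}{9} \approx 15295.0$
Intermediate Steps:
$o = - \frac{14}{45}$ ($o = \frac{7 \left(- \frac{2}{5}\right)}{9} = \frac{7 \left(\left(-2\right) \frac{1}{5}\right)}{9} = \frac{7}{9} \left(- \frac{2}{5}\right) = - \frac{14}{45} \approx -0.31111$)
$u = 3$
$G{\left(v,S \right)} = \frac{605}{9}$ ($G{\left(v,S \right)} = \left(3 - \frac{14}{45}\right) \left(-5\right) \left(-5\right) = \frac{121}{45} \left(-5\right) \left(-5\right) = \left(- \frac{121}{9}\right) \left(-5\right) = \frac{605}{9}$)
$G{\left(131,88 \right)} - \left(864 - 16092\right) = \frac{605}{9} - \left(864 - 16092\right) = \frac{605}{9} - -15228 = \frac{605}{9} + 15228 = \frac{137657}{9}$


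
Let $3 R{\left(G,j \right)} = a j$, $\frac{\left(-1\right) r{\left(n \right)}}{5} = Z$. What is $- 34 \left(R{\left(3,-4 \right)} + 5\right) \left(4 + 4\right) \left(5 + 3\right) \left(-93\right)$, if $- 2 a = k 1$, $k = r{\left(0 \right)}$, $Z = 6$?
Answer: $-3035520$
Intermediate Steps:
$r{\left(n \right)} = -30$ ($r{\left(n \right)} = \left(-5\right) 6 = -30$)
$k = -30$
$a = 15$ ($a = - \frac{\left(-30\right) 1}{2} = \left(- \frac{1}{2}\right) \left(-30\right) = 15$)
$R{\left(G,j \right)} = 5 j$ ($R{\left(G,j \right)} = \frac{15 j}{3} = 5 j$)
$- 34 \left(R{\left(3,-4 \right)} + 5\right) \left(4 + 4\right) \left(5 + 3\right) \left(-93\right) = - 34 \left(5 \left(-4\right) + 5\right) \left(4 + 4\right) \left(5 + 3\right) \left(-93\right) = - 34 \left(-20 + 5\right) 8 \cdot 8 \left(-93\right) = - 34 \left(\left(-15\right) 64\right) \left(-93\right) = \left(-34\right) \left(-960\right) \left(-93\right) = 32640 \left(-93\right) = -3035520$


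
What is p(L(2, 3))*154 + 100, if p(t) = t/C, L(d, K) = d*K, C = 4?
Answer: 331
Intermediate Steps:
L(d, K) = K*d
p(t) = t/4
p(L(2, 3))*154 + 100 = ((3*2)/4)*154 + 100 = ((¼)*6)*154 + 100 = (3/2)*154 + 100 = 231 + 100 = 331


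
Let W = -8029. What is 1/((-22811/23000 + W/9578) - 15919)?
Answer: -110147000/1753631668379 ≈ -6.2811e-5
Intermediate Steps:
1/((-22811/23000 + W/9578) - 15919) = 1/((-22811/23000 - 8029/9578) - 15919) = 1/(-201575379/110147000 - 15919) = 1/(-1753631668379/110147000) = -110147000/1753631668379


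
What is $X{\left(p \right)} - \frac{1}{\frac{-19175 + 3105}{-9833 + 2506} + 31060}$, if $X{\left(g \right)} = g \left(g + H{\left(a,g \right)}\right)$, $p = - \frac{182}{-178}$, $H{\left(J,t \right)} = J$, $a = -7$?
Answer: $- \frac{11018275345447}{1802761697490} \approx -6.1119$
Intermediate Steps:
$p = \frac{91}{89}$ ($p = \left(-182\right) \left(- \frac{1}{178}\right) = \frac{91}{89} \approx 1.0225$)
$X{\left(g \right)} = g \left(-7 + g\right)$ ($X{\left(g \right)} = g \left(g - 7\right) = g \left(-7 + g\right)$)
$X{\left(p \right)} - \frac{1}{\frac{-19175 + 3105}{-9833 + 2506} + 31060} = \frac{91 \left(-7 + \frac{91}{89}\right)}{89} - \frac{1}{\frac{-19175 + 3105}{-9833 + 2506} + 31060} = \frac{91}{89} \left(- \frac{532}{89}\right) - \frac{1}{- \frac{16070}{-7327} + 31060} = - \frac{48412}{7921} - \frac{1}{\left(-16070\right) \left(- \frac{1}{7327}\right) + 31060} = - \frac{48412}{7921} - \frac{1}{\frac{16070}{7327} + 31060} = - \frac{48412}{7921} - \frac{1}{\frac{227592690}{7327}} = - \frac{48412}{7921} - \frac{7327}{227592690} = - \frac{11018275345447}{1802761697490}$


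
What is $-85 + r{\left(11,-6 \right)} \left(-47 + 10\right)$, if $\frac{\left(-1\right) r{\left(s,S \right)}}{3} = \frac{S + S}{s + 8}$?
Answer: $- \frac{2947}{19} \approx -155.11$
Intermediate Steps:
$r{\left(s,S \right)} = - \frac{6 S}{8 + s}$ ($r{\left(s,S \right)} = - 3 \frac{S + S}{s + 8} = - 3 \frac{2 S}{8 + s} = - \frac{6 S}{8 + s}$)
$-85 + r{\left(11,-6 \right)} \left(-47 + 10\right) = -85 + \left(-6\right) \left(-6\right) \frac{1}{8 + 11} \left(-47 + 10\right) = -85 + \left(-6\right) \left(-6\right) \frac{1}{19} \left(-37\right) = -85 + \frac{36}{19} \left(-37\right) = -85 - \frac{1332}{19} = - \frac{2947}{19}$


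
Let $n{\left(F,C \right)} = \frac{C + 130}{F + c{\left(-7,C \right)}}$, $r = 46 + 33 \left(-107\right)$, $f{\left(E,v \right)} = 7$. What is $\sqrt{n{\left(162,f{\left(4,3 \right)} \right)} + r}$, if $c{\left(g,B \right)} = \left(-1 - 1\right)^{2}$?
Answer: $\frac{i \sqrt{96009918}}{166} \approx 59.027 i$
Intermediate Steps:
$c{\left(g,B \right)} = 4$ ($c{\left(g,B \right)} = \left(-2\right)^{2} = 4$)
$r = -3485$ ($r = 46 - 3531 = -3485$)
$n{\left(F,C \right)} = \frac{130 + C}{4 + F}$ ($n{\left(F,C \right)} = \frac{C + 130}{F + 4} = \frac{130 + C}{4 + F}$)
$\sqrt{n{\left(162,f{\left(4,3 \right)} \right)} + r} = \sqrt{\frac{130 + 7}{4 + 162} - 3485} = \sqrt{\frac{1}{166} \cdot 137 - 3485} = \sqrt{\frac{137}{166} - 3485} = \sqrt{- \frac{578373}{166}} = \frac{i \sqrt{96009918}}{166}$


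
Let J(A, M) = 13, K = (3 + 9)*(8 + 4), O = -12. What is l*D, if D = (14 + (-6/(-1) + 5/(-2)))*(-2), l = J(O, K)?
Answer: -455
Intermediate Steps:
K = 144 (K = 12*12 = 144)
l = 13
D = -35 (D = (14 + (-6*(-1) + 5*(-½)))*(-2) = (14 + (6 - 5/2))*(-2) = (14 + 7/2)*(-2) = (35/2)*(-2) = -35)
l*D = 13*(-35) = -455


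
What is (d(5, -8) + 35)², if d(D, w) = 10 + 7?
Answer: 2704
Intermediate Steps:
d(D, w) = 17
(d(5, -8) + 35)² = (17 + 35)² = 52² = 2704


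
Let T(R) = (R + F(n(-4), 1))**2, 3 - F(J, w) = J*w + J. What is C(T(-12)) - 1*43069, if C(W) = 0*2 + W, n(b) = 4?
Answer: -42780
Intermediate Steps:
F(J, w) = 3 - J - J*w (F(J, w) = 3 - (J*w + J) = 3 - (J + J*w) = 3 + (-J - J*w) = 3 - J - J*w)
T(R) = (-5 + R)**2 (T(R) = (R + (3 - 1*4 - 1*4*1))**2 = (R + (3 - 4 - 4))**2 = (R - 5)**2 = (-5 + R)**2)
C(W) = W (C(W) = 0 + W = W)
C(T(-12)) - 1*43069 = (-5 - 12)**2 - 1*43069 = (-17)**2 - 43069 = 289 - 43069 = -42780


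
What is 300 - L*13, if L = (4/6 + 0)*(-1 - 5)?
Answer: 352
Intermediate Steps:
L = -4 (L = (4*(⅙) + 0)*(-6) = (⅔ + 0)*(-6) = (⅔)*(-6) = -4)
300 - L*13 = 300 - (-4)*13 = 300 - 1*(-52) = 300 + 52 = 352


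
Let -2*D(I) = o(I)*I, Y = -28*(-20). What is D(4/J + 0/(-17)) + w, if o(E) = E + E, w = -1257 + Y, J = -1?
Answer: -713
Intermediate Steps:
Y = 560
w = -697 (w = -1257 + 560 = -697)
o(E) = 2*E
D(I) = -I² (D(I) = -2*I*I/2 = -I²)
D(4/J + 0/(-17)) + w = -(4/(-1) + 0/(-17))² - 697 = -(4*(-1) + 0*(-1/17))² - 697 = -(-4 + 0)² - 697 = -1*(-4)² - 697 = -1*16 - 697 = -16 - 697 = -713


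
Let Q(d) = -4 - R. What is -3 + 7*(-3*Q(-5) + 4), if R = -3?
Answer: 46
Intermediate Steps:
Q(d) = -1 (Q(d) = -4 - 1*(-3) = -4 + 3 = -1)
-3 + 7*(-3*Q(-5) + 4) = -3 + 7*(-3*(-1) + 4) = -3 + 7*(3 + 4) = -3 + 7*7 = -3 + 49 = 46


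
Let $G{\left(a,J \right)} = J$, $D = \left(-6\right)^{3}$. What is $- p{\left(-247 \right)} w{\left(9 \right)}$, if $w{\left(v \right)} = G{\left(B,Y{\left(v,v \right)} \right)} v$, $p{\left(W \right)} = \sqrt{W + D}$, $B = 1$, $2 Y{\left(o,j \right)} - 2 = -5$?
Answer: $\frac{27 i \sqrt{463}}{2} \approx 290.49 i$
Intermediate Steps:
$Y{\left(o,j \right)} = - \frac{3}{2}$ ($Y{\left(o,j \right)} = 1 + \frac{1}{2} \left(-5\right) = 1 - \frac{5}{2} = - \frac{3}{2}$)
$D = -216$
$p{\left(W \right)} = \sqrt{-216 + W}$ ($p{\left(W \right)} = \sqrt{W - 216} = \sqrt{-216 + W}$)
$w{\left(v \right)} = - \frac{3 v}{2}$
$- p{\left(-247 \right)} w{\left(9 \right)} = - \sqrt{-216 - 247} \left(\left(- \frac{3}{2}\right) 9\right) = - \sqrt{-463} \left(- \frac{27}{2}\right) = - i \sqrt{463} \left(- \frac{27}{2}\right) = \frac{27 i \sqrt{463}}{2}$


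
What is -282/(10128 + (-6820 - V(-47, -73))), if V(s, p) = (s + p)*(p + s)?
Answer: 3/118 ≈ 0.025424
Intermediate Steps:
V(s, p) = (p + s)**2 (V(s, p) = (p + s)*(p + s) = (p + s)**2)
-282/(10128 + (-6820 - V(-47, -73))) = -282/(10128 + (-6820 - (-73 - 47)**2)) = -282/(10128 + (-6820 - 1*(-120)**2)) = -282/(10128 + (-6820 - 1*14400)) = -282/(10128 + (-6820 - 14400)) = -282/(10128 - 21220) = -282/(-11092) = -282*(-1/11092) = 3/118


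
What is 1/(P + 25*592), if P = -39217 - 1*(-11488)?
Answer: -1/12929 ≈ -7.7346e-5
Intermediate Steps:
P = -27729 (P = -39217 + 11488 = -27729)
1/(P + 25*592) = 1/(-27729 + 25*592) = 1/(-27729 + 14800) = 1/(-12929) = -1/12929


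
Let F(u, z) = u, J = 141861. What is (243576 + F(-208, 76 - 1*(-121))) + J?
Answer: 385229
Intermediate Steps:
(243576 + F(-208, 76 - 1*(-121))) + J = (243576 - 208) + 141861 = 243368 + 141861 = 385229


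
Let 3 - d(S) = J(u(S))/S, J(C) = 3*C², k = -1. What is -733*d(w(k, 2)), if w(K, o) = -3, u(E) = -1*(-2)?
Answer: -5131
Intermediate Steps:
u(E) = 2
d(S) = 3 - 12/S (d(S) = 3 - 3*2²/S = 3 - 3*4/S = 3 - 12/S)
-733*d(w(k, 2)) = -733*(3 - 12/(-3)) = -733*(3 - 12*(-⅓)) = -733*(3 + 4) = -733*7 = -5131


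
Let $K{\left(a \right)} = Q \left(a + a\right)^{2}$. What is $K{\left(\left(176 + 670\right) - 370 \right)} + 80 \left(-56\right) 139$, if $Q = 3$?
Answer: $2096192$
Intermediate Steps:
$K{\left(a \right)} = 12 a^{2}$ ($K{\left(a \right)} = 3 \left(a + a\right)^{2} = 3 \left(2 a\right)^{2} = 3 \cdot 4 a^{2} = 12 a^{2}$)
$K{\left(\left(176 + 670\right) - 370 \right)} + 80 \left(-56\right) 139 = 12 \left(\left(176 + 670\right) - 370\right)^{2} + 80 \left(-56\right) 139 = 12 \left(846 - 370\right)^{2} - 622720 = 12 \cdot 476^{2} - 622720 = 12 \cdot 226576 - 622720 = 2718912 - 622720 = 2096192$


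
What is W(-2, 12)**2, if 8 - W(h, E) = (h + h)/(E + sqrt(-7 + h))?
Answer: 59920/867 - 3392*I/2601 ≈ 69.112 - 1.3041*I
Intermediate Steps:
W(h, E) = 8 - 2*h/(E + sqrt(-7 + h)) (W(h, E) = 8 - (h + h)/(E + sqrt(-7 + h)) = 8 - 2*h/(E + sqrt(-7 + h)))
W(-2, 12)**2 = (2*(-1*(-2) + 4*12 + 4*sqrt(-7 - 2))/(12 + sqrt(-7 - 2)))**2 = (2*(2 + 48 + 4*sqrt(-9))/(12 + sqrt(-9)))**2 = (2*(2 + 48 + 4*(3*I))/(12 + 3*I))**2 = (2*((12 - 3*I)/153)*(2 + 48 + 12*I))**2 = (2*((12 - 3*I)/153)*(50 + 12*I))**2 = (2*(12 - 3*I)*(50 + 12*I)/153)**2 = 4*(12 - 3*I)**2*(50 + 12*I)**2/23409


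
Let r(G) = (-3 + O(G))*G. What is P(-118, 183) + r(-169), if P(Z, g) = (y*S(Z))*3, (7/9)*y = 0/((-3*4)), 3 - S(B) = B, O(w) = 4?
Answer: -169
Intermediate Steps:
S(B) = 3 - B
r(G) = G (r(G) = (-3 + 4)*G = 1*G = G)
y = 0 (y = 9*(0/((-3*4)))/7 = 9*(0/(-12))/7 = 9*(0*(-1/12))/7 = (9/7)*0 = 0)
P(Z, g) = 0 (P(Z, g) = (0*(3 - Z))*3 = 0*3 = 0)
P(-118, 183) + r(-169) = 0 - 169 = -169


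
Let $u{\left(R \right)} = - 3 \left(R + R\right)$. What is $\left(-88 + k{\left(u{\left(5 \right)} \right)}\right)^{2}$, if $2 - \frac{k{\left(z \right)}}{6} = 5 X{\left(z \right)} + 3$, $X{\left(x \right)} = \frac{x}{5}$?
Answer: $7396$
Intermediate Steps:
$X{\left(x \right)} = \frac{x}{5}$ ($X{\left(x \right)} = x \frac{1}{5} = \frac{x}{5}$)
$u{\left(R \right)} = - 6 R$ ($u{\left(R \right)} = - 3 \cdot 2 R = - 6 R$)
$k{\left(z \right)} = -6 - 6 z$ ($k{\left(z \right)} = 12 - 6 \left(5 \frac{z}{5} + 3\right) = 12 - 6 \left(z + 3\right) = 12 - 6 \left(3 + z\right) = 12 - \left(18 + 6 z\right) = -6 - 6 z$)
$\left(-88 + k{\left(u{\left(5 \right)} \right)}\right)^{2} = \left(-88 - \left(6 + 6 \left(\left(-6\right) 5\right)\right)\right)^{2} = \left(-88 - -174\right)^{2} = \left(-88 + \left(-6 + 180\right)\right)^{2} = \left(-88 + 174\right)^{2} = 86^{2} = 7396$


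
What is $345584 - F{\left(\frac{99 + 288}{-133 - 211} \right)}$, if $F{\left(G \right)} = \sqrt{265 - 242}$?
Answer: $345584 - \sqrt{23} \approx 3.4558 \cdot 10^{5}$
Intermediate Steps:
$F{\left(G \right)} = \sqrt{23}$
$345584 - F{\left(\frac{99 + 288}{-133 - 211} \right)} = 345584 - \sqrt{23}$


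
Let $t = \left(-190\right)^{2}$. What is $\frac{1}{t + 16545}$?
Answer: $\frac{1}{52645} \approx 1.8995 \cdot 10^{-5}$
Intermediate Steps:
$t = 36100$
$\frac{1}{t + 16545} = \frac{1}{36100 + 16545} = \frac{1}{52645}$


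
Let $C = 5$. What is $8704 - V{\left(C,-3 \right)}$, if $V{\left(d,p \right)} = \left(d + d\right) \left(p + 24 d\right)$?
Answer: $7534$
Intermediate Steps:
$V{\left(d,p \right)} = 2 d \left(p + 24 d\right)$
$8704 - V{\left(C,-3 \right)} = 8704 - 2 \cdot 5 \left(-3 + 24 \cdot 5\right) = 8704 - 2 \cdot 5 \left(-3 + 120\right) = 8704 - 2 \cdot 5 \cdot 117 = 8704 - 1170 = 7534$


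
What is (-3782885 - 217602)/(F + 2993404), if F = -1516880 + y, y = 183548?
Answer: -4000487/1660072 ≈ -2.4098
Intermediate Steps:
F = -1333332 (F = -1516880 + 183548 = -1333332)
(-3782885 - 217602)/(F + 2993404) = (-3782885 - 217602)/(-1333332 + 2993404) = -4000487/1660072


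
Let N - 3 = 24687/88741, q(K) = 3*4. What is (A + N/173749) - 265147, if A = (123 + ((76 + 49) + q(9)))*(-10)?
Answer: -4128299961138813/15418660009 ≈ -2.6775e+5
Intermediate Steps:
q(K) = 12
A = -2600 (A = (123 + ((76 + 49) + 12))*(-10) = (123 + (125 + 12))*(-10) = (123 + 137)*(-10) = 260*(-10) = -2600)
N = 290910/88741 (N = 3 + 24687/88741 = 290910/88741 ≈ 3.2782)
(A + N/173749) - 265147 = (-2600 + (290910/88741)/173749) - 265147 = (-2600 + (290910/88741)*(1/173749)) - 265147 = (-2600 + 290910/15418660009) - 265147 = -40088515732490/15418660009 - 265147 = -4128299961138813/15418660009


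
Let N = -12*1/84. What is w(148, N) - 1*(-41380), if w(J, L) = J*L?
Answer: 289512/7 ≈ 41359.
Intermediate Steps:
N = -1/7 (N = -12*1/84 = -1/7 ≈ -0.14286)
w(148, N) - 1*(-41380) = 148*(-1/7) - 1*(-41380) = -148/7 + 41380 = 289512/7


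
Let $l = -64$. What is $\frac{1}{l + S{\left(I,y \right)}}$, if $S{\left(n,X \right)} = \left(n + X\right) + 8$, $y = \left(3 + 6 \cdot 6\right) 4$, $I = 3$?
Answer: $\frac{1}{103} \approx 0.0097087$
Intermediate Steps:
$y = 156$ ($y = \left(3 + 36\right) 4 = 39 \cdot 4 = 156$)
$S{\left(n,X \right)} = 8 + X + n$ ($S{\left(n,X \right)} = \left(X + n\right) + 8 = 8 + X + n$)
$\frac{1}{l + S{\left(I,y \right)}} = \frac{1}{-64 + \left(8 + 156 + 3\right)} = \frac{1}{-64 + 167} = \frac{1}{103}$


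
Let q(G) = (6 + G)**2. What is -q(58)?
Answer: -4096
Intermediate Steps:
-q(58) = -(6 + 58)**2 = -1*64**2 = -1*4096 = -4096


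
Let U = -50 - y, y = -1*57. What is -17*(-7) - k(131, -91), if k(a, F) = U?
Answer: 112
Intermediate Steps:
y = -57
U = 7 (U = -50 - 1*(-57) = -50 + 57 = 7)
k(a, F) = 7
-17*(-7) - k(131, -91) = -17*(-7) - 1*7 = 119 - 7 = 112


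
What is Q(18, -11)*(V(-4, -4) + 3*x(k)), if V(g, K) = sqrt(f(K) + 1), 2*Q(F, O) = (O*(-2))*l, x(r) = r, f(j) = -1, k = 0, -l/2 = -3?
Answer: 0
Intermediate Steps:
l = 6 (l = -2*(-3) = 6)
Q(F, O) = -6*O (Q(F, O) = ((O*(-2))*6)/2 = (-2*O*6)/2 = (-12*O)/2 = -6*O)
V(g, K) = 0 (V(g, K) = sqrt(-1 + 1) = sqrt(0) = 0)
Q(18, -11)*(V(-4, -4) + 3*x(k)) = (-6*(-11))*(0 + 3*0) = 66*(0 + 0) = 66*0 = 0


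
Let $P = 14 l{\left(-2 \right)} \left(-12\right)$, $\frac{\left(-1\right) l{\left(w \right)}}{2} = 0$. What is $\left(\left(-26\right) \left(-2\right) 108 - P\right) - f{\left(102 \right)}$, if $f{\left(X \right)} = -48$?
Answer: $5664$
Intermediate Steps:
$l{\left(w \right)} = 0$ ($l{\left(w \right)} = \left(-2\right) 0 = 0$)
$P = 0$ ($P = 14 \cdot 0 \left(-12\right) = 0 \left(-12\right) = 0$)
$\left(\left(-26\right) \left(-2\right) 108 - P\right) - f{\left(102 \right)} = \left(\left(-26\right) \left(-2\right) 108 - 0\right) - -48 = \left(52 \cdot 108 + 0\right) + 48 = \left(5616 + 0\right) + 48 = 5616 + 48 = 5664$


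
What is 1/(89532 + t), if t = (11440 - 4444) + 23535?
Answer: 1/120063 ≈ 8.3290e-6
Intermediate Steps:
t = 30531 (t = 6996 + 23535 = 30531)
1/(89532 + t) = 1/(89532 + 30531) = 1/120063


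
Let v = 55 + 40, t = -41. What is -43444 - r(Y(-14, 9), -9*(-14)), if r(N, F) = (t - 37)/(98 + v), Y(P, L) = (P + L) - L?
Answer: -8384614/193 ≈ -43444.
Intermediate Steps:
v = 95
Y(P, L) = P (Y(P, L) = (L + P) - L = P)
r(N, F) = -78/193 (r(N, F) = (-41 - 37)/(98 + 95) = -78/193)
-43444 - r(Y(-14, 9), -9*(-14)) = -43444 - 1*(-78/193) = -43444 + 78/193 = -8384614/193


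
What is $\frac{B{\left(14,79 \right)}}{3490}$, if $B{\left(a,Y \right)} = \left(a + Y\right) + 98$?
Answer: $\frac{191}{3490} \approx 0.054728$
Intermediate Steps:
$B{\left(a,Y \right)} = 98 + Y + a$ ($B{\left(a,Y \right)} = \left(Y + a\right) + 98 = 98 + Y + a$)
$\frac{B{\left(14,79 \right)}}{3490} = \frac{98 + 79 + 14}{3490} = 191 \cdot \frac{1}{3490} = \frac{191}{3490}$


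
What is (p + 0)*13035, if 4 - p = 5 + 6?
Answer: -91245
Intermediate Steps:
p = -7 (p = 4 - (5 + 6) = 4 - 1*11 = 4 - 11 = -7)
(p + 0)*13035 = (-7 + 0)*13035 = -7*13035 = -91245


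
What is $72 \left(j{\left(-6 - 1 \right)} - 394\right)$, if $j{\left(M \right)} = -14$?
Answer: $-29376$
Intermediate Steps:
$72 \left(j{\left(-6 - 1 \right)} - 394\right) = 72 \left(-14 - 394\right) = 72 \left(-408\right) = -29376$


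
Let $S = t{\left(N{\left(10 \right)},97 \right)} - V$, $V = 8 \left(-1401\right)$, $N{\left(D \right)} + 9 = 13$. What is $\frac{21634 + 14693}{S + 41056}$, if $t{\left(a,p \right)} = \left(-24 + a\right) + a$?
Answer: $\frac{12109}{17416} \approx 0.69528$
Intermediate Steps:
$N{\left(D \right)} = 4$ ($N{\left(D \right)} = -9 + 13 = 4$)
$t{\left(a,p \right)} = -24 + 2 a$
$V = -11208$
$S = 11192$ ($S = \left(-24 + 2 \cdot 4\right) - -11208 = \left(-24 + 8\right) + 11208 = -16 + 11208 = 11192$)
$\frac{21634 + 14693}{S + 41056} = \frac{21634 + 14693}{11192 + 41056} = \frac{36327}{52248} = 36327 \cdot \frac{1}{52248} = \frac{12109}{17416}$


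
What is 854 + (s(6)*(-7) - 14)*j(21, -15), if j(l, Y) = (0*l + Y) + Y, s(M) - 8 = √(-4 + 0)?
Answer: 2954 + 420*I ≈ 2954.0 + 420.0*I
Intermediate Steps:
s(M) = 8 + 2*I (s(M) = 8 + √(-4 + 0) = 8 + √(-4) = 8 + 2*I)
j(l, Y) = 2*Y (j(l, Y) = (0 + Y) + Y = Y + Y = 2*Y)
854 + (s(6)*(-7) - 14)*j(21, -15) = 854 + ((8 + 2*I)*(-7) - 14)*(2*(-15)) = 854 + ((-56 - 14*I) - 14)*(-30) = 854 + (-70 - 14*I)*(-30) = 854 + (2100 + 420*I) = 2954 + 420*I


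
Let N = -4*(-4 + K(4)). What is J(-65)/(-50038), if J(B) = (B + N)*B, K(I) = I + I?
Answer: -5265/50038 ≈ -0.10522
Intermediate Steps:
K(I) = 2*I
N = -16 (N = -4*(-4 + 2*4) = -4*(-4 + 8) = -4*4 = -16)
J(B) = B*(-16 + B) (J(B) = (B - 16)*B = (-16 + B)*B = B*(-16 + B))
J(-65)/(-50038) = -65*(-16 - 65)/(-50038) = -65*(-81)*(-1/50038) = 5265*(-1/50038) = -5265/50038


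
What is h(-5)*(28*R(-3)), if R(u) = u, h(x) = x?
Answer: 420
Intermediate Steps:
h(-5)*(28*R(-3)) = -140*(-3) = -5*(-84) = 420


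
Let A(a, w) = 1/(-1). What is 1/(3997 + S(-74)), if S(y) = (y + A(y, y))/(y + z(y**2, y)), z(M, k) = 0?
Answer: 74/295853 ≈ 0.00025012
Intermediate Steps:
A(a, w) = -1
S(y) = (-1 + y)/y (S(y) = (y - 1)/(y + 0) = (-1 + y)/y)
1/(3997 + S(-74)) = 1/(3997 + (-1 - 74)/(-74)) = 1/(3997 - 1/74*(-75)) = 1/(3997 + 75/74) = 1/(295853/74) = 74/295853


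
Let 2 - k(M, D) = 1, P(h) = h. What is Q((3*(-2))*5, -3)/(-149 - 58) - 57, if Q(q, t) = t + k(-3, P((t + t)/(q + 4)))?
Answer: -11797/207 ≈ -56.990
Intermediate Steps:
k(M, D) = 1 (k(M, D) = 2 - 1*1 = 2 - 1 = 1)
Q(q, t) = 1 + t (Q(q, t) = t + 1 = 1 + t)
Q((3*(-2))*5, -3)/(-149 - 58) - 57 = (1 - 3)/(-149 - 58) - 57 = -2/(-207) - 57 = -1/207*(-2) - 57 = 2/207 - 57 = -11797/207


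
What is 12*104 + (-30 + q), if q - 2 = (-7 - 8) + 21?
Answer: 1226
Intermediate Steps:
q = 8 (q = 2 + ((-7 - 8) + 21) = 2 + (-15 + 21) = 2 + 6 = 8)
12*104 + (-30 + q) = 12*104 + (-30 + 8) = 1248 - 22 = 1226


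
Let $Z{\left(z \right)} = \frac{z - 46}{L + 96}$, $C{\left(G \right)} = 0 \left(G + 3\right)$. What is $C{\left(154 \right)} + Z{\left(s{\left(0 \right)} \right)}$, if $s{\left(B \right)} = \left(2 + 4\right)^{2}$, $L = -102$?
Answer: $\frac{5}{3} \approx 1.6667$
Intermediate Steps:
$s{\left(B \right)} = 36$ ($s{\left(B \right)} = 6^{2} = 36$)
$C{\left(G \right)} = 0$ ($C{\left(G \right)} = 0 \left(3 + G\right) = 0$)
$Z{\left(z \right)} = \frac{23}{3} - \frac{z}{6}$ ($Z{\left(z \right)} = \frac{z - 46}{-102 + 96} = \frac{-46 + z}{-6} = \left(-46 + z\right) \left(- \frac{1}{6}\right) = \frac{23}{3} - \frac{z}{6}$)
$C{\left(154 \right)} + Z{\left(s{\left(0 \right)} \right)} = 0 + \left(\frac{23}{3} - 6\right) = 0 + \frac{5}{3} = \frac{5}{3}$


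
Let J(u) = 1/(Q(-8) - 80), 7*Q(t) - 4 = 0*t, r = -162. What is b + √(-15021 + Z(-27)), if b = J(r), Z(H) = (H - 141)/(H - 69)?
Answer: -7/556 + I*√60077/2 ≈ -0.01259 + 122.55*I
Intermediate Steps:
Q(t) = 4/7 (Q(t) = 4/7 + (0*t)/7 = 4/7 + (⅐)*0 = 4/7 + 0 = 4/7)
J(u) = -7/556 (J(u) = 1/(4/7 - 80) = 1/(-556/7) = -7/556)
Z(H) = (-141 + H)/(-69 + H)
b = -7/556 ≈ -0.012590
b + √(-15021 + Z(-27)) = -7/556 + √(-15021 + (-141 - 27)/(-69 - 27)) = -7/556 + √(-15021 - 168/(-96)) = -7/556 + √(-15021 - 1/96*(-168)) = -7/556 + √(-15021 + 7/4) = -7/556 + √(-60077/4) = -7/556 + I*√60077/2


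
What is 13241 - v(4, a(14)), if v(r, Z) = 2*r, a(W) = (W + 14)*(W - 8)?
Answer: 13233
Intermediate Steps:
a(W) = (-8 + W)*(14 + W) (a(W) = (14 + W)*(-8 + W) = (-8 + W)*(14 + W))
13241 - v(4, a(14)) = 13241 - 2*4 = 13241 - 1*8 = 13241 - 8 = 13233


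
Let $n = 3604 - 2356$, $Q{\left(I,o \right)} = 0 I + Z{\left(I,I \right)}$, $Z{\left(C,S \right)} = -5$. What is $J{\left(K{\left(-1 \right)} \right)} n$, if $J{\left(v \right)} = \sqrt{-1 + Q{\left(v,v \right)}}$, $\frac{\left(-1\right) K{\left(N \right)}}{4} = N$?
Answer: $1248 i \sqrt{6} \approx 3057.0 i$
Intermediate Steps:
$K{\left(N \right)} = - 4 N$
$Q{\left(I,o \right)} = -5$ ($Q{\left(I,o \right)} = 0 I - 5 = 0 - 5 = -5$)
$n = 1248$ ($n = 3604 - 2356 = 1248$)
$J{\left(v \right)} = i \sqrt{6}$ ($J{\left(v \right)} = \sqrt{-1 - 5} = \sqrt{-6} = i \sqrt{6}$)
$J{\left(K{\left(-1 \right)} \right)} n = i \sqrt{6} \cdot 1248 = 1248 i \sqrt{6}$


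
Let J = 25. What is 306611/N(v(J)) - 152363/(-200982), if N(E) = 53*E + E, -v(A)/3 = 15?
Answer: -5104420826/40698855 ≈ -125.42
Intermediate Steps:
v(A) = -45 (v(A) = -3*15 = -45)
N(E) = 54*E
306611/N(v(J)) - 152363/(-200982) = 306611/((54*(-45))) - 152363/(-200982) = 306611/(-2430) - 152363*(-1/200982) = 306611*(-1/2430) + 152363/200982 = -306611/2430 + 152363/200982 = -5104420826/40698855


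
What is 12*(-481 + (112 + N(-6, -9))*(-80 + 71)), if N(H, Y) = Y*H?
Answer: -23700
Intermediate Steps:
N(H, Y) = H*Y
12*(-481 + (112 + N(-6, -9))*(-80 + 71)) = 12*(-481 + (112 - 6*(-9))*(-80 + 71)) = 12*(-481 + (112 + 54)*(-9)) = 12*(-481 + 166*(-9)) = 12*(-481 - 1494) = 12*(-1975) = -23700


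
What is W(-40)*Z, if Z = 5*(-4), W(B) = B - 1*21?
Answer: 1220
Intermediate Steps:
W(B) = -21 + B (W(B) = B - 21 = -21 + B)
Z = -20
W(-40)*Z = (-21 - 40)*(-20) = -61*(-20) = 1220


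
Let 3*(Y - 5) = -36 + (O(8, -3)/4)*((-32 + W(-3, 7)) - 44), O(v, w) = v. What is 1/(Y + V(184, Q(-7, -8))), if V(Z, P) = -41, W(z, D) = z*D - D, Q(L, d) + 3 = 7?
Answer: -3/352 ≈ -0.0085227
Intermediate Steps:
Q(L, d) = 4 (Q(L, d) = -3 + 7 = 4)
W(z, D) = -D + D*z (W(z, D) = D*z - D = -D + D*z)
Y = -229/3 (Y = 5 + (-36 + (8/4)*((-32 + 7*(-1 - 3)) - 44))/3 = 5 + (-36 + (8*(¼))*((-32 + 7*(-4)) - 44))/3 = 5 + (-36 + 2*((-32 - 28) - 44))/3 = 5 + (-36 + 2*(-60 - 44))/3 = 5 + (-36 + 2*(-104))/3 = 5 + (-36 - 208)/3 = 5 + (⅓)*(-244) = 5 - 244/3 = -229/3 ≈ -76.333)
1/(Y + V(184, Q(-7, -8))) = 1/(-229/3 - 41) = 1/(-352/3) = -3/352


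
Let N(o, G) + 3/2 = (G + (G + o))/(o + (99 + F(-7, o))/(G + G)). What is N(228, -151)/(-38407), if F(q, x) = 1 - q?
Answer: 250943/5280885686 ≈ 4.7519e-5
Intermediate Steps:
N(o, G) = -3/2 + (o + 2*G)/(o + 107/(2*G)) (N(o, G) = -3/2 + (G + (G + o))/(o + (99 + (1 - 1*(-7)))/(G + G)) = -3/2 + (o + 2*G)/(o + (99 + (1 + 7))/((2*G))) = -3/2 + (o + 2*G)/(o + (99 + 8)*(1/(2*G))) = -3/2 + (o + 2*G)/(o + 107*(1/(2*G))) = -3/2 + (o + 2*G)/(o + 107/(2*G)))
N(228, -151)/(-38407) = ((-321 + 8*(-151)² - 2*(-151)*228)/(2*(107 + 2*(-151)*228)))/(-38407) = ((-321 + 8*22801 + 68856)/(2*(107 - 68856)))*(-1/38407) = ((½)*(-321 + 182408 + 68856)/(-68749))*(-1/38407) = ((½)*(-1/68749)*250943)*(-1/38407) = -250943/137498*(-1/38407) = 250943/5280885686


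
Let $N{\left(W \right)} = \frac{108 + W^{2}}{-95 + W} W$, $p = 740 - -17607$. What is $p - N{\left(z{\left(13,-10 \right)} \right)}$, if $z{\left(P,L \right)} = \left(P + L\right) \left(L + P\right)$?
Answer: $\frac{1579543}{86} \approx 18367.0$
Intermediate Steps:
$z{\left(P,L \right)} = \left(L + P\right)^{2}$ ($z{\left(P,L \right)} = \left(L + P\right) \left(L + P\right) = \left(L + P\right)^{2}$)
$p = 18347$ ($p = 740 + 17607 = 18347$)
$N{\left(W \right)} = \frac{W \left(108 + W^{2}\right)}{-95 + W}$ ($N{\left(W \right)} = \frac{108 + W^{2}}{-95 + W} W = \frac{W \left(108 + W^{2}\right)}{-95 + W}$)
$p - N{\left(z{\left(13,-10 \right)} \right)} = 18347 - \frac{\left(-10 + 13\right)^{2} \left(108 + \left(\left(-10 + 13\right)^{2}\right)^{2}\right)}{-95 + \left(-10 + 13\right)^{2}} = 18347 - \frac{3^{2} \left(108 + \left(3^{2}\right)^{2}\right)}{-95 + 3^{2}} = 18347 - \frac{9 \left(108 + 9^{2}\right)}{-95 + 9} = 18347 - \frac{9 \left(108 + 81\right)}{-86} = 18347 - 9 \left(- \frac{1}{86}\right) 189 = 18347 - - \frac{1701}{86} = 18347 + \frac{1701}{86} = \frac{1579543}{86}$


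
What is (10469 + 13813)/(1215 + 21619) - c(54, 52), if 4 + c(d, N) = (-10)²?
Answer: -1083891/11417 ≈ -94.937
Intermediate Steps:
c(d, N) = 96 (c(d, N) = -4 + (-10)² = -4 + 100 = 96)
(10469 + 13813)/(1215 + 21619) - c(54, 52) = (10469 + 13813)/(1215 + 21619) - 1*96 = 24282/22834 - 96 = 24282*(1/22834) - 96 = 12141/11417 - 96 = -1083891/11417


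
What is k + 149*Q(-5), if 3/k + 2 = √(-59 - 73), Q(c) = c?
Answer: -50663/68 - 3*I*√33/68 ≈ -745.04 - 0.25344*I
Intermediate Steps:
k = 3/(-2 + 2*I*√33) (k = 3/(-2 + √(-59 - 73)) = 3/(-2 + √(-132)) = 3/(-2 + 2*I*√33) ≈ -0.044118 - 0.25344*I)
k + 149*Q(-5) = (-3/68 - 3*I*√33/68) + 149*(-5) = (-3/68 - 3*I*√33/68) - 745 = -50663/68 - 3*I*√33/68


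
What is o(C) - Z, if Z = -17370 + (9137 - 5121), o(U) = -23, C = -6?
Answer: 13331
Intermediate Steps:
Z = -13354 (Z = -17370 + 4016 = -13354)
o(C) - Z = -23 - 1*(-13354) = -23 + 13354 = 13331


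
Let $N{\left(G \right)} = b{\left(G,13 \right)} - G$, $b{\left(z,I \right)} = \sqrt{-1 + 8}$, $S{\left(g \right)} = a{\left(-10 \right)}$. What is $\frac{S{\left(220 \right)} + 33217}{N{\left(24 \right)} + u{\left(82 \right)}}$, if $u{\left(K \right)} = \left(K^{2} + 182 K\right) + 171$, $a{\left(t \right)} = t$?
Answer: $\frac{723746565}{475022018} - \frac{33207 \sqrt{7}}{475022018} \approx 1.5234$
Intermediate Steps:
$S{\left(g \right)} = -10$
$b{\left(z,I \right)} = \sqrt{7}$
$u{\left(K \right)} = 171 + K^{2} + 182 K$
$N{\left(G \right)} = \sqrt{7} - G$
$\frac{S{\left(220 \right)} + 33217}{N{\left(24 \right)} + u{\left(82 \right)}} = \frac{-10 + 33217}{\left(\sqrt{7} - 24\right) + \left(171 + 82^{2} + 182 \cdot 82\right)} = \frac{33207}{\left(\sqrt{7} - 24\right) + \left(171 + 6724 + 14924\right)} = \frac{33207}{\left(-24 + \sqrt{7}\right) + 21819} = \frac{33207}{21795 + \sqrt{7}}$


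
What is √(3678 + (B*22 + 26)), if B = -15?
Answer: √3374 ≈ 58.086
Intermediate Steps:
√(3678 + (B*22 + 26)) = √(3678 + (-15*22 + 26)) = √(3678 + (-330 + 26)) = √(3678 - 304) = √3374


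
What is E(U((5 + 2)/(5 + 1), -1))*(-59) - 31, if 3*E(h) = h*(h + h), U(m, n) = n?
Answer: -211/3 ≈ -70.333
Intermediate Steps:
E(h) = 2*h²/3 (E(h) = (h*(h + h))/3 = (h*(2*h))/3 = (2*h²)/3 = 2*h²/3)
E(U((5 + 2)/(5 + 1), -1))*(-59) - 31 = ((⅔)*(-1)²)*(-59) - 31 = ((⅔)*1)*(-59) - 31 = (⅔)*(-59) - 31 = -118/3 - 31 = -211/3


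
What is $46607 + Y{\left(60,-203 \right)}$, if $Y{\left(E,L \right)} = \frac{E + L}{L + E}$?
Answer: $46608$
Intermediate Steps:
$Y{\left(E,L \right)} = 1$ ($Y{\left(E,L \right)} = \frac{E + L}{E + L} = 1$)
$46607 + Y{\left(60,-203 \right)} = 46607 + 1 = 46608$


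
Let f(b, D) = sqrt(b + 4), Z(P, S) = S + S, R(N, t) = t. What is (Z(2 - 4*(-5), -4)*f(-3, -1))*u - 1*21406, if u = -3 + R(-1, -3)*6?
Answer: -21238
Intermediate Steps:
u = -21 (u = -3 - 3*6 = -3 - 18 = -21)
Z(P, S) = 2*S
f(b, D) = sqrt(4 + b)
(Z(2 - 4*(-5), -4)*f(-3, -1))*u - 1*21406 = ((2*(-4))*sqrt(4 - 3))*(-21) - 1*21406 = -8*sqrt(1)*(-21) - 21406 = -8*1*(-21) - 21406 = -8*(-21) - 21406 = 168 - 21406 = -21238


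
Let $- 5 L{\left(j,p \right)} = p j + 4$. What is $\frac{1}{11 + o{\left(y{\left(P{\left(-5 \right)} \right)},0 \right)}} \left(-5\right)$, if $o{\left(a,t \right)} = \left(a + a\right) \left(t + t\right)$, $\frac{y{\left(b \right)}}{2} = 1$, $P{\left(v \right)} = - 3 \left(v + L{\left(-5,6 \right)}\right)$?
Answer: $- \frac{5}{11} \approx -0.45455$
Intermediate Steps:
$L{\left(j,p \right)} = - \frac{4}{5} - \frac{j p}{5}$ ($L{\left(j,p \right)} = - \frac{p j + 4}{5} = - \frac{j p + 4}{5} = - \frac{4 + j p}{5} = - \frac{4}{5} - \frac{j p}{5}$)
$P{\left(v \right)} = - \frac{78}{5} - 3 v$ ($P{\left(v \right)} = - 3 \left(v - \left(\frac{4}{5} - 6\right)\right) = - 3 \left(v + \left(- \frac{4}{5} + 6\right)\right) = - 3 \left(v + \frac{26}{5}\right) = - 3 \left(\frac{26}{5} + v\right) = - \frac{78}{5} - 3 v$)
$y{\left(b \right)} = 2$ ($y{\left(b \right)} = 2 \cdot 1 = 2$)
$o{\left(a,t \right)} = 4 a t$ ($o{\left(a,t \right)} = 2 a 2 t = 4 a t$)
$\frac{1}{11 + o{\left(y{\left(P{\left(-5 \right)} \right)},0 \right)}} \left(-5\right) = \frac{1}{11 + 4 \cdot 2 \cdot 0} \left(-5\right) = \frac{1}{11 + 0} \left(-5\right) = \frac{1}{11} \left(-5\right) = - \frac{5}{11}$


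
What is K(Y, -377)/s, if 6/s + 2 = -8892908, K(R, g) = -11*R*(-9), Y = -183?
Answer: 26852141745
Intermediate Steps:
K(R, g) = 99*R
s = -3/4446455 (s = 6/(-2 - 8892908) = 6/(-8892910) = 6*(-1/8892910) = -3/4446455 ≈ -6.7470e-7)
K(Y, -377)/s = (99*(-183))/(-3/4446455) = -18117*(-4446455/3) = 26852141745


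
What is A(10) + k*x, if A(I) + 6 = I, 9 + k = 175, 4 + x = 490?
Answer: 80680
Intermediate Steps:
x = 486 (x = -4 + 490 = 486)
k = 166 (k = -9 + 175 = 166)
A(I) = -6 + I
A(10) + k*x = (-6 + 10) + 166*486 = 4 + 80676 = 80680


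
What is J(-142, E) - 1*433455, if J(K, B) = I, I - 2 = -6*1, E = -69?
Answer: -433459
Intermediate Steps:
I = -4 (I = 2 - 6*1 = 2 - 6 = -4)
J(K, B) = -4
J(-142, E) - 1*433455 = -4 - 1*433455 = -4 - 433455 = -433459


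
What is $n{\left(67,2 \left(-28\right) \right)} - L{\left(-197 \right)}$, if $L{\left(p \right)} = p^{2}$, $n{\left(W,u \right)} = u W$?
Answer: $-42561$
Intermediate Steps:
$n{\left(W,u \right)} = W u$
$n{\left(67,2 \left(-28\right) \right)} - L{\left(-197 \right)} = 67 \cdot 2 \left(-28\right) - \left(-197\right)^{2} = 67 \left(-56\right) - 38809 = -3752 - 38809 = -42561$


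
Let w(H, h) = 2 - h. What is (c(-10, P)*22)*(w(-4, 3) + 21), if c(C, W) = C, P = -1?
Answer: -4400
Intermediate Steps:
(c(-10, P)*22)*(w(-4, 3) + 21) = (-10*22)*((2 - 1*3) + 21) = -220*((2 - 3) + 21) = -220*(-1 + 21) = -220*20 = -4400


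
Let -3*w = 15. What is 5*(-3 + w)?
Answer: -40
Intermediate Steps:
w = -5 (w = -⅓*15 = -5)
5*(-3 + w) = 5*(-3 - 5) = 5*(-8) = -40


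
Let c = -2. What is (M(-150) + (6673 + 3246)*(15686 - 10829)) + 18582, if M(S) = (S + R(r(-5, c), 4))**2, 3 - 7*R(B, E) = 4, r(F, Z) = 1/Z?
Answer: 2362667686/49 ≈ 4.8218e+7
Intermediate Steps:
R(B, E) = -1/7 (R(B, E) = 3/7 - 1/7*4 = 3/7 - 4/7 = -1/7)
M(S) = (-1/7 + S)**2 (M(S) = (S - 1/7)**2 = (-1/7 + S)**2)
(M(-150) + (6673 + 3246)*(15686 - 10829)) + 18582 = ((-1 + 7*(-150))**2/49 + (6673 + 3246)*(15686 - 10829)) + 18582 = ((-1 - 1050)**2/49 + 9919*4857) + 18582 = ((1/49)*(-1051)**2 + 48176583) + 18582 = ((1/49)*1104601 + 48176583) + 18582 = (1104601/49 + 48176583) + 18582 = 2361757168/49 + 18582 = 2362667686/49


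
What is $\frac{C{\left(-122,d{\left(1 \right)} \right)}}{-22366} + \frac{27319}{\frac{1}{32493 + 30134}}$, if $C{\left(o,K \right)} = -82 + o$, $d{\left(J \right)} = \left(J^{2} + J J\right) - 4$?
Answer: $\frac{19133073126481}{11183} \approx 1.7109 \cdot 10^{9}$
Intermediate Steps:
$d{\left(J \right)} = -4 + 2 J^{2}$ ($d{\left(J \right)} = \left(J^{2} + J^{2}\right) - 4 = 2 J^{2} - 4 = -4 + 2 J^{2}$)
$\frac{C{\left(-122,d{\left(1 \right)} \right)}}{-22366} + \frac{27319}{\frac{1}{32493 + 30134}} = \frac{-82 - 122}{-22366} + \frac{27319}{\frac{1}{32493 + 30134}} = \left(-204\right) \left(- \frac{1}{22366}\right) + \frac{27319}{\frac{1}{62627}} = \frac{102}{11183} + 27319 \frac{1}{\frac{1}{62627}} = \frac{102}{11183} + 27319 \cdot 62627 = \frac{102}{11183} + 1710907013 = \frac{19133073126481}{11183}$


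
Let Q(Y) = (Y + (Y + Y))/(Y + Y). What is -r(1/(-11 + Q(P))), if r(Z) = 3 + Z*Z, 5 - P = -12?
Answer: -1087/361 ≈ -3.0111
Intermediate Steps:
P = 17 (P = 5 - 1*(-12) = 5 + 12 = 17)
Q(Y) = 3/2 (Q(Y) = (Y + 2*Y)/((2*Y)) = (3*Y)*(1/(2*Y)) = 3/2)
r(Z) = 3 + Z²
-r(1/(-11 + Q(P))) = -(3 + (1/(-11 + 3/2))²) = -(3 + (1/(-19/2))²) = -(3 + (-2/19)²) = -(3 + 4/361) = -1*1087/361 = -1087/361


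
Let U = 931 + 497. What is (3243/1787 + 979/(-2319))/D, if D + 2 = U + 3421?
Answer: 5771044/20086224891 ≈ 0.00028731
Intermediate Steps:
U = 1428
D = 4847 (D = -2 + (1428 + 3421) = -2 + 4849 = 4847)
(3243/1787 + 979/(-2319))/D = (3243/1787 + 979/(-2319))/4847 = (3243*(1/1787) + 979*(-1/2319))*(1/4847) = (3243/1787 - 979/2319)*(1/4847) = (5771044/4144053)*(1/4847) = 5771044/20086224891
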